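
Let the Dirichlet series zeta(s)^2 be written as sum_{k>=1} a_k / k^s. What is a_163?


The Dirichlet convolution of the constant function 1 with itself gives (1 * 1)(k) = sum_{d | k} 1 = d(k), the number of positive divisors of k.
Since zeta(s) = sum_{k>=1} 1/k^s, we have zeta(s)^2 = sum_{k>=1} d(k)/k^s, so a_k = d(k).
For k = 163: the divisors are 1, 163.
Count = 2.

2


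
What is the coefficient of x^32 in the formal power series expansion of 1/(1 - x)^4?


The negative binomial / multiset identity is
1/(1 - x)^r = sum_{k>=0} C(k + r - 1, r - 1) x^k.
Here r = 4 and k = 32, so the coefficient is
C(32 + 3, 3) = C(35, 3)
= 6545

6545


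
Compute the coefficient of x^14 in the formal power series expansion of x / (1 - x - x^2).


Let f(x) = sum_{k>=0} a_k x^k. Multiplying f(x) * (1 - x - x^2) = x and matching coefficients gives a_0 = 0, a_1 = 1, and a_k = a_{k-1} + a_{k-2} for k >= 2. These are the Fibonacci numbers F_k.
Iterating from F_0 = 0, F_1 = 1:
F_0=0, F_1=1, F_2=1, F_3=2, F_4=3, F_5=5, F_6=8, F_7=13, F_8=21, F_9=34, ...
F_14 = 377.

377


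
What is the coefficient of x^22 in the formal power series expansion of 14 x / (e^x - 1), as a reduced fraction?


The exponential generating function for Bernoulli numbers is
x / (e^x - 1) = sum_{k>=0} B_k x^k / k!.
So the coefficient of x^22 in 14 x / (e^x - 1) is 14 B_22 / 22!.
Computing: B_22 = 854513/138, 22! = 1124000727777607680000, giving
14 * 854513/138 / 1124000727777607680000 = 77683/1007221431385128960000.

77683/1007221431385128960000


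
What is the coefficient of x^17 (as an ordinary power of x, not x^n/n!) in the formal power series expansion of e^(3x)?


The exponential series is e^y = sum_{k>=0} y^k / k!. Substituting y = 3x gives
e^(3x) = sum_{k>=0} 3^k x^k / k!.
So the coefficient of x^n is a^n/n! with a = 3, n = 17:
3^17 / 17! = 129140163/355687428096000 = 177147/487911424000

177147/487911424000


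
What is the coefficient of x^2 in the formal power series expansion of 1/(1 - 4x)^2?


The general identity 1/(1 - c x)^r = sum_{k>=0} c^k C(k + r - 1, r - 1) x^k follows by substituting y = c x into 1/(1 - y)^r = sum_{k>=0} C(k + r - 1, r - 1) y^k.
For c = 4, r = 2, k = 2:
4^2 * C(3, 1) = 16 * 3 = 48.

48


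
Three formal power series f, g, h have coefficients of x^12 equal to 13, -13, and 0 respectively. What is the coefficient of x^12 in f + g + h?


Series addition is componentwise:
13 + -13 + 0
= 0

0


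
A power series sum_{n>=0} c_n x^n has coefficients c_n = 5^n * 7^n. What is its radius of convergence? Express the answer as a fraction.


By the root test (Cauchy-Hadamard), the radius is R = 1 / limsup_n |c_n|^(1/n).
Here |c_n|^(1/n) = (5^n * 7^n)^(1/n) = 5 * 7 = 35 for all n.
So R = 1/35 = 1/35.

1/35


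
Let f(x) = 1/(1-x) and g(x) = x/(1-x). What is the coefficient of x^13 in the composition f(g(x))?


First simplify the composition: f(g(x)) = 1/(1 - x/(1-x)) = (1-x)/((1-x) - x) = (1-x)/(1-2x).
Now extract the coefficient. Write (1-x)/(1-2x) = 1/(1-2x) - x/(1-2x).
The coefficient of x^n in 1/(1-2x) is 2^n, and in x/(1-2x) is 2^(n-1) (for n >= 1).
So the coefficient of x^13 is 2^13 - 2^12 = 8192 - 4096 = 4096.

4096


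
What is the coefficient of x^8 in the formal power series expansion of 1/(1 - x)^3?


The expansion 1/(1 - x)^r = sum_{k>=0} C(k + r - 1, r - 1) x^k follows from the multiset / negative-binomial theorem (or from repeated differentiation of the geometric series).
For r = 3 and k = 8:
C(10, 2) = 3628800 / (2 * 40320) = 45.

45


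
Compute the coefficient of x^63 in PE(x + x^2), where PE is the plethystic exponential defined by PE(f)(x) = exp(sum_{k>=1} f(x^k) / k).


With f(x) = x + x^2, the exponent is sum_{k>=1} (x^k + x^(2k)) / k = -ln(1 - x) - ln(1 - x^2). Exponentiating:
PE(x + x^2) = 1 / ((1 - x)(1 - x^2)).
This is the generating function for partitions of n into parts of size 1 or 2. The number of 2's can be any j in 0..31, and the rest are 1's, so
[x^63] = floor(63/2) + 1 = 32.

32


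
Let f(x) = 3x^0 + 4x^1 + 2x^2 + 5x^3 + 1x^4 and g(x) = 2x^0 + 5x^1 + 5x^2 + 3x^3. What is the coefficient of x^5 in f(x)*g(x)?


Cauchy product at x^5:
2*3 + 5*5 + 1*5
= 36

36


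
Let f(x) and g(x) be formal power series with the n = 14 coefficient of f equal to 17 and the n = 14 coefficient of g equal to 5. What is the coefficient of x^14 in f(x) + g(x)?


Addition of formal power series is termwise.
The coefficient of x^14 in f + g = 17 + 5
= 22

22


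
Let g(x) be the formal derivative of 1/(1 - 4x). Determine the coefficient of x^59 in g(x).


Differentiate termwise: d/dx sum_{k>=0} 4^k x^k = sum_{k>=1} k 4^k x^(k-1) = sum_{j>=0} (j+1) 4^(j+1) x^j.
Equivalently, d/dx [1/(1 - 4x)] = 4/(1 - 4x)^2.
For j = 59: 60 * 4^60 = 60 * 1329227995784915872903807060280344576 = 79753679747094952374228423616820674560.

79753679747094952374228423616820674560


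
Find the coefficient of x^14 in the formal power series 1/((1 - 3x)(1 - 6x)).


By partial fractions or Cauchy convolution:
The coefficient equals sum_{k=0}^{14} 3^k * 6^(14-k).
= 156723545223

156723545223


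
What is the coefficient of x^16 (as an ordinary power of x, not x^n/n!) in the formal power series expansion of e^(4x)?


The exponential series is e^y = sum_{k>=0} y^k / k!. Substituting y = 4x gives
e^(4x) = sum_{k>=0} 4^k x^k / k!.
So the coefficient of x^n is a^n/n! with a = 4, n = 16:
4^16 / 16! = 4294967296/20922789888000 = 131072/638512875

131072/638512875


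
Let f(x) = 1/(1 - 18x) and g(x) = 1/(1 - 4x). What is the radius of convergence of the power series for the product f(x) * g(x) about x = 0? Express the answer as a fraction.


The radius of 1/(1 - 18x) is 1/18 (nearest singularity at x = 1/18), and the radius of 1/(1 - 4x) is 1/4.
The product f(x)*g(x) = 1/((1 - 18x)(1 - 4x)) has singularities at both 1/18 and 1/4, so its radius of convergence is the distance to the nearest one:
min(1/18, 1/4) = 1/18.

1/18


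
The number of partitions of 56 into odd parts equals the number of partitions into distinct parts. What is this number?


Computing partitions of 56 into odd parts (1, 3, 5, ...):
Using the generating function prod_{k>=0} 1/(1-x^(2k+1)),
the count is 7108

7108


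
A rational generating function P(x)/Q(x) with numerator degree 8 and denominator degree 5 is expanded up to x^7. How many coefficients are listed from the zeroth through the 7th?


Expanding up to x^7 gives the coefficients for x^0, x^1, ..., x^7.
That is 7 + 1 = 8 coefficients in total.

8


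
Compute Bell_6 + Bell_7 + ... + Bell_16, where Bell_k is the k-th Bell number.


Recall Bell_k counts set partitions of a k-set (with Bell_0 = 1 by convention).
Bell_6 through Bell_16: 203, 877, 4140, 21147, 115975, 678570, 4213597, 27644437, 190899322, 1382958545, 10480142147
Sum = 203 + 877 + 4140 + 21147 + 115975 + 678570 + 4213597 + 27644437 + 190899322 + 1382958545 + 10480142147 = 12086678960.

12086678960


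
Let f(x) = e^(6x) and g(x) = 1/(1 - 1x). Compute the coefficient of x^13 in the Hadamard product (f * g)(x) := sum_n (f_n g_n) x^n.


Expanding: f_k = 6^k/k! (from e^(6x)) and g_k = 1^k (from 1/(1 - 1x)). So the Hadamard coefficient (f * g)_k = 6^k 1^k / k! = (6)^k / k!.
For k = 13: 6^13/13! = 13060694016/6227020800 = 52488/25025.

52488/25025


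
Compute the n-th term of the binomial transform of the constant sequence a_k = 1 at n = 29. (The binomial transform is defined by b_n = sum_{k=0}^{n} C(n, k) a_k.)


With a_k = 1 for all k, b_n = sum_{k=0}^{n} C(n, k) = 2^n by the binomial theorem.
For n = 29: 2^29 = 536870912.

536870912


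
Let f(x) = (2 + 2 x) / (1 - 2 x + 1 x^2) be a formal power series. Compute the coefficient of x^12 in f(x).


Write f(x) = sum_{k>=0} a_k x^k. Multiplying both sides by 1 - 2 x + 1 x^2 gives
(1 - 2 x + 1 x^2) sum_{k>=0} a_k x^k = 2 + 2 x.
Matching coefficients:
 x^0: a_0 = 2
 x^1: a_1 - 2 a_0 = 2  =>  a_1 = 2*2 + 2 = 6
 x^k (k >= 2): a_k = 2 a_{k-1} - 1 a_{k-2}.
Iterating: a_2 = 10, a_3 = 14, a_4 = 18, a_5 = 22, a_6 = 26, a_7 = 30, a_8 = 34, a_9 = 38, a_10 = 42, a_11 = 46, a_12 = 50.
So the coefficient of x^12 is 50.

50


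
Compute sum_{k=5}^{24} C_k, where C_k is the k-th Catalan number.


C_5 through C_24: 42, 132, 429, 1430, 4862, 16796, 58786, 208012, 742900, 2674440, 9694845, 35357670, 129644790, 477638700, 1767263190, 6564120420, 24466267020, 91482563640, 343059613650, 1289904147324
Sum = 42 + 132 + 429 + 1430 + 4862 + 16796 + 58786 + 208012 + 742900 + 2674440 + 9694845 + 35357670 + 129644790 + 477638700 + 1767263190 + 6564120420 + 24466267020 + 91482563640 + 343059613650 + 1289904147324
= 1757900019078

1757900019078


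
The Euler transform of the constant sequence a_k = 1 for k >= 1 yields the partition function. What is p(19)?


The Euler transform converts the sequence a_k = 1 into the number of integer partitions.
Using the recurrence or dynamic programming:
p(19) = 490

490


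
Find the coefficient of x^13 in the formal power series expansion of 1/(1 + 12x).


Write 1/(1 + c x) = 1/(1 - (-c) x) and apply the geometric-series identity
1/(1 - y) = sum_{k>=0} y^k to get 1/(1 + c x) = sum_{k>=0} (-c)^k x^k.
So the coefficient of x^k is (-c)^k = (-1)^k * c^k.
Here c = 12 and k = 13:
(-12)^13 = -1 * 106993205379072 = -106993205379072

-106993205379072


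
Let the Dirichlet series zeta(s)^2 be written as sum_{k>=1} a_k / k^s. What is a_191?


The Dirichlet convolution of the constant function 1 with itself gives (1 * 1)(k) = sum_{d | k} 1 = d(k), the number of positive divisors of k.
Since zeta(s) = sum_{k>=1} 1/k^s, we have zeta(s)^2 = sum_{k>=1} d(k)/k^s, so a_k = d(k).
For k = 191: the divisors are 1, 191.
Count = 2.

2


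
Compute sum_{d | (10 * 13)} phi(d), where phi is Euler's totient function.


First, 10 * 13 = 130. One classical identity is sum_{d | n} phi(d) = n (each k in [1, n] has a unique gcd with n, and among the k's with gcd(k, n) = n/d there are phi(d) of them). So the sum equals 130. We also verify directly:
Divisors of 130: 1, 2, 5, 10, 13, 26, 65, 130.
phi values: 1, 1, 4, 4, 12, 12, 48, 48.
Sum = 130.

130


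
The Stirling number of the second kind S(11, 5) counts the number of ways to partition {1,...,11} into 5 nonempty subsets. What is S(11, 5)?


Using the explicit formula S(n,k) = (1/k!) sum_{j=0}^{k} (-1)^(k-j) C(k,j) j^n:
S(11, 5) = 246730
Equivalently, S(n,k) is n! times the coefficient of x^n in the EGF (e^x - 1)^k / k!.

246730


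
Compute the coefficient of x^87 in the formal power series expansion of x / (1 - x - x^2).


Let f(x) = sum_{k>=0} a_k x^k. Multiplying f(x) * (1 - x - x^2) = x and matching coefficients gives a_0 = 0, a_1 = 1, and a_k = a_{k-1} + a_{k-2} for k >= 2. These are the Fibonacci numbers F_k.
Iterating from F_0 = 0, F_1 = 1:
F_0=0, F_1=1, F_2=1, F_3=2, F_4=3, F_5=5, F_6=8, F_7=13, F_8=21, F_9=34, ...
F_87 = 679891637638612258.

679891637638612258


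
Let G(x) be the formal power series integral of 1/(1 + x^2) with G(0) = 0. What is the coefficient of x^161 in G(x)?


1/(1 + x^2) = sum_{j>=0} (-1)^j x^(2j). Integrating termwise with G(0) = 0:
G(x) = sum_{j>=0} (-1)^j x^(2j+1) / (2j+1) = arctan(x).
Only odd powers are nonzero. For x^161 write 161 = 2*80 + 1, giving
(-1)^80 / 161 = 1/161 = 1/161.

1/161


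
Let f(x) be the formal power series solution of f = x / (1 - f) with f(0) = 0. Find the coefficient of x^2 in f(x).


Apply Lagrange inversion: f = x * phi(f) with phi(t) = 1/(1 - t), so
[x^n] f = (1/n) [t^(n-1)] phi(t)^n = (1/n) [t^(n-1)] (1 - t)^(-n) = (1/n) C(2n - 2, n - 1) = C_{n-1}.
For n = 2: C_1 = C(2, 1) / 2 = 2/2 = 1 = 1.

1


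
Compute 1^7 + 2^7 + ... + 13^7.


This power sum has a closed form given by Faulhaber's formula
sum_{k=1}^{m} k^p = (1 / (p + 1)) * sum_{j=0}^{p} C(p + 1, j) B_j m^(p + 1 - j),
but for small m direct computation is fastest:
1 + 128 + 2187 + 16384 + 78125 + 279936 + 823543 + 2097152 + 4782969 + 10000000 + 19487171 + 35831808 + 62748517 = 136147921.

136147921


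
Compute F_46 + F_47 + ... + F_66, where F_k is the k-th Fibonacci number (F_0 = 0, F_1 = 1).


Use the identity sum_{k=0}^{N} F_k = F_{N+2} - 1 (which follows from F_{k+2} - F_{k+1} = F_k). Then
sum_{k=46}^{66} F_k = (F_{68} - 1) - (F_{47} - 1) = F_{68} - F_{47}.
Computing: F_{68} = 72723460248141, F_{47} = 2971215073, so
Sum = 72723460248141 - 2971215073 = 72720489033068.

72720489033068


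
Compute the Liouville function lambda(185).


The Liouville function is lambda(k) = (-1)^Omega(k), where Omega(k) counts the prime factors of k with multiplicity.
Factoring: 185 = 5 * 37, so Omega(185) = 2.
lambda(185) = (-1)^2 = 1.

1


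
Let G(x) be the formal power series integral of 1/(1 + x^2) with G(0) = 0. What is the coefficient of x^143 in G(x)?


1/(1 + x^2) = sum_{j>=0} (-1)^j x^(2j). Integrating termwise with G(0) = 0:
G(x) = sum_{j>=0} (-1)^j x^(2j+1) / (2j+1) = arctan(x).
Only odd powers are nonzero. For x^143 write 143 = 2*71 + 1, giving
(-1)^71 / 143 = -1/143 = -1/143.

-1/143


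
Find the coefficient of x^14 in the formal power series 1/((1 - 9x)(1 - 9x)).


By partial fractions or Cauchy convolution:
The coefficient equals sum_{k=0}^{14} 9^k * 9^(14-k).
= 343151886824415

343151886824415


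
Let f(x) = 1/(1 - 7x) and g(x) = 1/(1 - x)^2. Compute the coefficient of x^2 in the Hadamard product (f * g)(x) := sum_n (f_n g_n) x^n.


f has coefficients f_k = 7^k. For g = 1/(1 - x)^2 the coefficient is g_k = C(k + 1, 1) = k + 1. The Hadamard coefficient is (f * g)_k = 7^k * (k + 1).
For k = 2: 7^2 * 3 = 49 * 3 = 147.

147


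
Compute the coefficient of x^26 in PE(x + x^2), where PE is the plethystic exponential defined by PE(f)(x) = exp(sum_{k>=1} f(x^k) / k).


With f(x) = x + x^2, the exponent is sum_{k>=1} (x^k + x^(2k)) / k = -ln(1 - x) - ln(1 - x^2). Exponentiating:
PE(x + x^2) = 1 / ((1 - x)(1 - x^2)).
This is the generating function for partitions of n into parts of size 1 or 2. The number of 2's can be any j in 0..13, and the rest are 1's, so
[x^26] = floor(26/2) + 1 = 14.

14


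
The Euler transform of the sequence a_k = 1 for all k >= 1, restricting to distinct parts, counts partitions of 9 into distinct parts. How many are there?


Partitions of 9 into distinct parts can be computed via generating function.
Product (1+x)(1+x^2)(1+x^3)...
The coefficient of x^9 = 8

8


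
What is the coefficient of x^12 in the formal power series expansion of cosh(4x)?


The Maclaurin series is cosh(t) = sum_{m>=0} t^(2m) / (2m)!, so substituting t = 4x, only even powers of x are nonzero, with coefficient of x^(2m) equal to 4^(2m) / (2m)!.
For x^12 the coefficient is 4^12/12! = 16777216/479001600 = 16384/467775.

16384/467775


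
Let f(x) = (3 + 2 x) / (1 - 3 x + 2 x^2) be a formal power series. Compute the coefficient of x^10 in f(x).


Write f(x) = sum_{k>=0} a_k x^k. Multiplying both sides by 1 - 3 x + 2 x^2 gives
(1 - 3 x + 2 x^2) sum_{k>=0} a_k x^k = 3 + 2 x.
Matching coefficients:
 x^0: a_0 = 3
 x^1: a_1 - 3 a_0 = 2  =>  a_1 = 3*3 + 2 = 11
 x^k (k >= 2): a_k = 3 a_{k-1} - 2 a_{k-2}.
Iterating: a_2 = 27, a_3 = 59, a_4 = 123, a_5 = 251, a_6 = 507, a_7 = 1019, a_8 = 2043, a_9 = 4091, a_10 = 8187.
So the coefficient of x^10 is 8187.

8187


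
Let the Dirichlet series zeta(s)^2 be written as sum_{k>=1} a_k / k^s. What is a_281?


The Dirichlet convolution of the constant function 1 with itself gives (1 * 1)(k) = sum_{d | k} 1 = d(k), the number of positive divisors of k.
Since zeta(s) = sum_{k>=1} 1/k^s, we have zeta(s)^2 = sum_{k>=1} d(k)/k^s, so a_k = d(k).
For k = 281: the divisors are 1, 281.
Count = 2.

2


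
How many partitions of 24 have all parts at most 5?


Using the generating function (1-x)^(-1)(1-x^2)^(-1)...(1-x^5)^(-1),
the coefficient of x^24 counts these restricted partitions.
Result = 333

333


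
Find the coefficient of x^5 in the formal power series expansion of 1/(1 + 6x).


Write 1/(1 + c x) = 1/(1 - (-c) x) and apply the geometric-series identity
1/(1 - y) = sum_{k>=0} y^k to get 1/(1 + c x) = sum_{k>=0} (-c)^k x^k.
So the coefficient of x^k is (-c)^k = (-1)^k * c^k.
Here c = 6 and k = 5:
(-6)^5 = -1 * 7776 = -7776

-7776


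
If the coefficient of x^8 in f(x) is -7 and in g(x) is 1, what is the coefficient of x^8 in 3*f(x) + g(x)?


Scalar multiplication scales coefficients: 3 * -7 = -21.
Then add the g coefficient: -21 + 1
= -20

-20


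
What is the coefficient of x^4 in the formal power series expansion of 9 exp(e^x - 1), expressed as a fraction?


exp(e^x - 1) is the exponential generating function for the Bell numbers Bell_k: exp(e^x - 1) = sum_{k>=0} Bell_k x^k / k!.
So the coefficient of x^4 in 9 exp(e^x - 1) is 9 Bell_4 / 4!.
Computing: Bell_4 = 15 and 4! = 24, giving
9 * 15/24 = 45/8.

45/8


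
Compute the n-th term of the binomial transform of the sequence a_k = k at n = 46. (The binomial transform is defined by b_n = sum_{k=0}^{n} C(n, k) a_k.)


With a_k = k, b_n = sum_{k=0}^{n} C(n, k) k. Using k * C(n, k) = n * C(n-1, k-1) gives b_n = n * sum_{k>=1} C(n-1, k-1) = n * 2^(n-1).
For n = 46: 46 * 2^45 = 46 * 35184372088832 = 1618481116086272.

1618481116086272


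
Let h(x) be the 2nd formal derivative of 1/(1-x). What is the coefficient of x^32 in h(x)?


Differentiating 2 times: d^2/dx^2 [1/(1-x)] = 2!/(1-x)^3.
The expansion 1/(1-x)^3 = sum_{k>=0} C(k+2, 2) x^k, so the coefficient of x^n in 2!/(1-x)^3 is 2! * C(n+2, 2).
For n = 32: 2 * C(34, 2) = 2 * 561 = 1122

1122


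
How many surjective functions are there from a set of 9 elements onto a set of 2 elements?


By inclusion-exclusion on which target elements are missed, the number of surjections from an n-set onto a k-set is
surj(n, k) = sum_{j=0}^{k} (-1)^j C(k, j) (k - j)^n.
Equivalently surj(n, k) = k! * S(n, k), where S(n, k) is the Stirling number of the second kind.
For n = 9, k = 2:
S(9, 2) = 255, so
surj = 2! * 255 = 2 * 255 = 510.

510


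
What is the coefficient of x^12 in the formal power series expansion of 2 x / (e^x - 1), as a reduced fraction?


The exponential generating function for Bernoulli numbers is
x / (e^x - 1) = sum_{k>=0} B_k x^k / k!.
So the coefficient of x^12 in 2 x / (e^x - 1) is 2 B_12 / 12!.
Computing: B_12 = -691/2730, 12! = 479001600, giving
2 * -691/2730 / 479001600 = -691/653837184000.

-691/653837184000


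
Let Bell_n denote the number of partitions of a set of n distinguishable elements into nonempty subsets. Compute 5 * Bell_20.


Bell_20 can be computed from the Bell triangle or from Dobinski's identity Bell_n = (1/e) * sum_{k>=0} k^n / k!.
Computing Bell_20 = 51724158235372.
Then 5 * 51724158235372 = 258620791176860.

258620791176860


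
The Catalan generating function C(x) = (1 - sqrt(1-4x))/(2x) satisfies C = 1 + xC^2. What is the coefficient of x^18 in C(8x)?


Substituting x -> 8x scales the n-th coefficient by 8^n, so [x^18] C(8x) = 8^18 * C_18.
C_18 = C(2*18, 18)/(19) = 9075135300/19 = 477638700.
So 8^18 * 477638700 = 18014398509481984 * 477638700 = 8604373885350912511180800.

8604373885350912511180800


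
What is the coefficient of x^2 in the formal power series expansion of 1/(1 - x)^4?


The expansion 1/(1 - x)^r = sum_{k>=0} C(k + r - 1, r - 1) x^k follows from the multiset / negative-binomial theorem (or from repeated differentiation of the geometric series).
For r = 4 and k = 2:
C(5, 3) = 120 / (6 * 2) = 10.

10


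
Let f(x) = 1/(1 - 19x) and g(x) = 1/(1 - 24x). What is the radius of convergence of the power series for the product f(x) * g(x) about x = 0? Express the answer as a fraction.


The radius of 1/(1 - 19x) is 1/19 (nearest singularity at x = 1/19), and the radius of 1/(1 - 24x) is 1/24.
The product f(x)*g(x) = 1/((1 - 19x)(1 - 24x)) has singularities at both 1/19 and 1/24, so its radius of convergence is the distance to the nearest one:
min(1/19, 1/24) = 1/24.

1/24


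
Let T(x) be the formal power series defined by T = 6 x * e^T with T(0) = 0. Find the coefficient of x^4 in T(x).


Apply the Lagrange inversion formula: if T = 6 x * phi(T) with phi(t) = e^t, then
[x^n] T = 6^n * (1/n) [t^(n-1)] phi(t)^n = 6^n * (1/n) [t^(n-1)] e^(n t) = 6^n * (1/n) * n^(n-1) / (n-1)! = 6^n * n^(n-1) / n!.
When c = 1 this is the Cayley count of rooted labeled trees on n vertices, divided by n!.
For n = 4: 6^4 * 4^3 / 4! = 1296 * 64/24 = 3456.

3456


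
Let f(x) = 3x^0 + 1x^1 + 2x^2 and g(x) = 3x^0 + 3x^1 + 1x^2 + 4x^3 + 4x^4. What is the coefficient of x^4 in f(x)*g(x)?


Cauchy product at x^4:
3*4 + 1*4 + 2*1
= 18

18


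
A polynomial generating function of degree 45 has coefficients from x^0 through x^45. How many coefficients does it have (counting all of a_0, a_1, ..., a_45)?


A polynomial of degree 45 takes the form a_0 + a_1 x + ... + a_45 x^45.
The number of coefficients is 45 + 1 = 46.

46


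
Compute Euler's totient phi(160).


phi(n) counts integers in [1, n] coprime to n. Using the multiplicative formula phi(n) = n * prod_{p | n} (1 - 1/p):
160 = 2^5 * 5, so
phi(160) = 160 * (1 - 1/2) * (1 - 1/5) = 64.

64


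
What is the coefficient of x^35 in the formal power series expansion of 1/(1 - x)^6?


The negative binomial / multiset identity is
1/(1 - x)^r = sum_{k>=0} C(k + r - 1, r - 1) x^k.
Here r = 6 and k = 35, so the coefficient is
C(35 + 5, 5) = C(40, 5)
= 658008

658008


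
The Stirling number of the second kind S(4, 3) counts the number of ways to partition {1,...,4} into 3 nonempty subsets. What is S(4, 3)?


Using the explicit formula S(n,k) = (1/k!) sum_{j=0}^{k} (-1)^(k-j) C(k,j) j^n:
S(4, 3) = 6
Equivalently, S(n,k) is n! times the coefficient of x^n in the EGF (e^x - 1)^k / k!.

6


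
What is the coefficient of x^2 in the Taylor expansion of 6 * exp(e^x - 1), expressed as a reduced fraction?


exp(e^x - 1) = sum_{k>=0} Bell_k x^k / k!, where Bell_k is the k-th Bell number.
So the coefficient of x^2 is 6 * Bell_2 / 2!.
Computing: Bell_2 = 2 and 2! = 2, giving
6 * 2/2 = 6.

6


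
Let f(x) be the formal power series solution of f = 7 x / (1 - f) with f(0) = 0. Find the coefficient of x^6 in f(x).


Apply Lagrange inversion: f = 7 x * phi(f) with phi(t) = 1/(1 - t), so
[x^n] f = 7^n * (1/n) [t^(n-1)] phi(t)^n = 7^n * (1/n) [t^(n-1)] (1 - t)^(-n) = 7^n * (1/n) C(2n - 2, n - 1) = 7^n * C_{n-1}.
For n = 6: C_5 = C(10, 5) / 6 = 252/6 = 42.
With the 7^6 = 117649 factor, the coefficient is 117649 * 42 = 4941258.

4941258


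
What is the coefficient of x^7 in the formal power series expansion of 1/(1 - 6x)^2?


The general identity 1/(1 - c x)^r = sum_{k>=0} c^k C(k + r - 1, r - 1) x^k follows by substituting y = c x into 1/(1 - y)^r = sum_{k>=0} C(k + r - 1, r - 1) y^k.
For c = 6, r = 2, k = 7:
6^7 * C(8, 1) = 279936 * 8 = 2239488.

2239488


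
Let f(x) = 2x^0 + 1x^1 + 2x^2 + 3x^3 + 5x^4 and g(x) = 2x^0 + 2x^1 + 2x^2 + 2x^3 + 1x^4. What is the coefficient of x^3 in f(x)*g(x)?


Cauchy product at x^3:
2*2 + 1*2 + 2*2 + 3*2
= 16

16


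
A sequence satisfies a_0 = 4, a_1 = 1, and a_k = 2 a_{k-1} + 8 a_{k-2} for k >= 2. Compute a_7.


The characteristic equation is t^2 - 2 t - 8 = 0, with roots r_1 = 4 and r_2 = -2 (so c_1 = r_1 + r_2, c_2 = -r_1 r_2 as required).
One can use the closed form a_n = A r_1^n + B r_2^n, but direct iteration is more reliable:
a_0 = 4, a_1 = 1, a_2 = 34, a_3 = 76, a_4 = 424, a_5 = 1456, a_6 = 6304, a_7 = 24256.
So a_7 = 24256.

24256


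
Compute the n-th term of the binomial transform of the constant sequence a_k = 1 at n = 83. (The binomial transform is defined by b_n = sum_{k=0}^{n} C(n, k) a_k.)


With a_k = 1 for all k, b_n = sum_{k=0}^{n} C(n, k) = 2^n by the binomial theorem.
For n = 83: 2^83 = 9671406556917033397649408.

9671406556917033397649408


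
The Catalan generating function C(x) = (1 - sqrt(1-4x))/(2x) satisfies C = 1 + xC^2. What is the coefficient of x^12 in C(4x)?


Substituting x -> 4x scales the n-th coefficient by 4^n, so [x^12] C(4x) = 4^12 * C_12.
C_12 = C(2*12, 12)/(13) = 2704156/13 = 208012.
So 4^12 * 208012 = 16777216 * 208012 = 3489862254592.

3489862254592


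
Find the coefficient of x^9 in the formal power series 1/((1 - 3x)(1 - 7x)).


By partial fractions or Cauchy convolution:
The coefficient equals sum_{k=0}^{9} 3^k * 7^(9-k).
= 70604050

70604050


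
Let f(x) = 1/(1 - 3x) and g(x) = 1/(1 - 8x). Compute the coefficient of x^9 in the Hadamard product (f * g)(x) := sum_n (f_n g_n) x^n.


f has coefficients f_k = 3^k and g has coefficients g_k = 8^k, so the Hadamard product has coefficient (f*g)_k = 3^k * 8^k = 24^k.
For k = 9: 24^9 = 2641807540224.

2641807540224


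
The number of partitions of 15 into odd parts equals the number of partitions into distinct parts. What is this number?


Computing partitions of 15 into odd parts (1, 3, 5, ...):
Using the generating function prod_{k>=0} 1/(1-x^(2k+1)),
the count is 27

27


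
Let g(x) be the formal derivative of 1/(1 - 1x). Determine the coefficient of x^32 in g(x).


Differentiate termwise: d/dx sum_{k>=0} 1^k x^k = sum_{k>=1} k 1^k x^(k-1) = sum_{j>=0} (j+1) 1^(j+1) x^j.
Equivalently, d/dx [1/(1 - 1x)] = 1/(1 - 1x)^2.
For j = 32: 33 * 1^33 = 33 * 1 = 33.

33


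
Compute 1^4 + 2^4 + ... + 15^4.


This power sum has a closed form given by Faulhaber's formula
sum_{k=1}^{m} k^p = (1 / (p + 1)) * sum_{j=0}^{p} C(p + 1, j) B_j m^(p + 1 - j),
but for small m direct computation is fastest:
1 + 16 + 81 + 256 + 625 + 1296 + 2401 + 4096 + 6561 + 10000 + 14641 + 20736 + 28561 + 38416 + 50625 = 178312.

178312


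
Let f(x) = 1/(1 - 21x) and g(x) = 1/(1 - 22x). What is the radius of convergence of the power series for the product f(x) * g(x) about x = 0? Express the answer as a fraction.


The radius of 1/(1 - 21x) is 1/21 (nearest singularity at x = 1/21), and the radius of 1/(1 - 22x) is 1/22.
The product f(x)*g(x) = 1/((1 - 21x)(1 - 22x)) has singularities at both 1/21 and 1/22, so its radius of convergence is the distance to the nearest one:
min(1/21, 1/22) = 1/22.

1/22


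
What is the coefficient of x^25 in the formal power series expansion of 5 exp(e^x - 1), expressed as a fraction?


exp(e^x - 1) is the exponential generating function for the Bell numbers Bell_k: exp(e^x - 1) = sum_{k>=0} Bell_k x^k / k!.
So the coefficient of x^25 in 5 exp(e^x - 1) is 5 Bell_25 / 25!.
Computing: Bell_25 = 4638590332229999353 and 25! = 15511210043330985984000000, giving
5 * 4638590332229999353/15511210043330985984000000 = 356814640940769181/238634000666630553600000.

356814640940769181/238634000666630553600000


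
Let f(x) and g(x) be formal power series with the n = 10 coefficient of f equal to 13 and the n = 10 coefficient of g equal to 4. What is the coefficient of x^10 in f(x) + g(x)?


Addition of formal power series is termwise.
The coefficient of x^10 in f + g = 13 + 4
= 17

17


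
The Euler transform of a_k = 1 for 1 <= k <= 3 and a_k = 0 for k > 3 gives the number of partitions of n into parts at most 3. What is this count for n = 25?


Partitions of 25 into parts at most 3:
Using generating function (1-x)^(-1)(1-x^2)^(-1)(1-x^3)^(-1),
the coefficient of x^25 = 65

65


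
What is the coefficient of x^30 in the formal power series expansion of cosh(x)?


The Maclaurin series is cosh(t) = sum_{m>=0} t^(2m) / (2m)!, so substituting t = x, only even powers of x are nonzero, with coefficient of x^(2m) equal to 1 / (2m)!.
For x^30 the coefficient is 1/30! = 1/265252859812191058636308480000000 = 1/265252859812191058636308480000000.

1/265252859812191058636308480000000


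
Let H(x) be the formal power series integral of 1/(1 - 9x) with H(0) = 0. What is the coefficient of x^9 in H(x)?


1/(1 - 9x) = sum_{k>=0} 9^k x^k. Integrating termwise with H(0) = 0:
H(x) = sum_{k>=0} 9^k x^(k+1) / (k+1) = sum_{m>=1} 9^(m-1) x^m / m.
For m = 9: 9^8/9 = 43046721/9 = 4782969.

4782969


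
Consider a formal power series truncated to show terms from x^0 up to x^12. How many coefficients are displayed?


From x^0 to x^12 inclusive, the count is 12 - 0 + 1 = 13.

13


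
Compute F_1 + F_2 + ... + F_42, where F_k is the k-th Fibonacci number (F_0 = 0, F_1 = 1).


Use the identity sum_{k=0}^{N} F_k = F_{N+2} - 1 (which follows from F_{k+2} - F_{k+1} = F_k). Then
sum_{k=1}^{42} F_k = (F_{44} - 1) - (F_{2} - 1) = F_{44} - F_{2}.
Computing: F_{44} = 701408733, F_{2} = 1, so
Sum = 701408733 - 1 = 701408732.

701408732


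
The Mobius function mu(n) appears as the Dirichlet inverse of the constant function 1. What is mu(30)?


30 = 2 * 3 * 5 (all distinct primes).
mu(30) = (-1)^3 = -1

-1


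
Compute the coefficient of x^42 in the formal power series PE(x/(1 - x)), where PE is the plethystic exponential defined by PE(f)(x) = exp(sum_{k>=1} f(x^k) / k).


For f(x) = x/(1 - x) we have
sum_{k>=1} f(x^k) / k = sum_{k>=1} (1/k) * x^k / (1 - x^k) = sum_{k, m >= 1} x^(k m) / k,
which after exponentiating simplifies to
PE(x/(1 - x)) = prod_{k>=1} 1 / (1 - x^k).
This is the generating function for the partition function p(n), so the coefficient of x^42 is p(42).
Computing p(42) by dynamic programming over parts 1, 2, ..., 42: p(42) = 53174.

53174


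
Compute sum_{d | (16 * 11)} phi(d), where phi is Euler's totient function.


First, 16 * 11 = 176. One classical identity is sum_{d | n} phi(d) = n (each k in [1, n] has a unique gcd with n, and among the k's with gcd(k, n) = n/d there are phi(d) of them). So the sum equals 176. We also verify directly:
Divisors of 176: 1, 2, 4, 8, 11, 16, 22, 44, 88, 176.
phi values: 1, 1, 2, 4, 10, 8, 10, 20, 40, 80.
Sum = 176.

176


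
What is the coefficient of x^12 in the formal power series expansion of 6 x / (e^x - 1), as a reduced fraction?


The exponential generating function for Bernoulli numbers is
x / (e^x - 1) = sum_{k>=0} B_k x^k / k!.
So the coefficient of x^12 in 6 x / (e^x - 1) is 6 B_12 / 12!.
Computing: B_12 = -691/2730, 12! = 479001600, giving
6 * -691/2730 / 479001600 = -691/217945728000.

-691/217945728000


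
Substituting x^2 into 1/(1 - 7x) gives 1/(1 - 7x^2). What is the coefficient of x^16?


The coefficient of x^(2m) in 1/(1 - 7x^2) is 7^m.
With n = 16 = 2*8, the coefficient is 7^8 = 5764801.

5764801


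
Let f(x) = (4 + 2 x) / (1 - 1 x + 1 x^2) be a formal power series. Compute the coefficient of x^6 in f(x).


Write f(x) = sum_{k>=0} a_k x^k. Multiplying both sides by 1 - 1 x + 1 x^2 gives
(1 - 1 x + 1 x^2) sum_{k>=0} a_k x^k = 4 + 2 x.
Matching coefficients:
 x^0: a_0 = 4
 x^1: a_1 - 1 a_0 = 2  =>  a_1 = 1*4 + 2 = 6
 x^k (k >= 2): a_k = 1 a_{k-1} - 1 a_{k-2}.
Iterating: a_2 = 2, a_3 = -4, a_4 = -6, a_5 = -2, a_6 = 4.
So the coefficient of x^6 is 4.

4


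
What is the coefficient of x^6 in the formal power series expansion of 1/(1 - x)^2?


The expansion 1/(1 - x)^r = sum_{k>=0} C(k + r - 1, r - 1) x^k follows from the multiset / negative-binomial theorem (or from repeated differentiation of the geometric series).
For r = 2 and k = 6:
C(7, 1) = 5040 / (1 * 720) = 7.

7


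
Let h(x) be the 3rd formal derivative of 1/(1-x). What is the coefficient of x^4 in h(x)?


Differentiating 3 times: d^3/dx^3 [1/(1-x)] = 3!/(1-x)^4.
The expansion 1/(1-x)^4 = sum_{k>=0} C(k+3, 3) x^k, so the coefficient of x^n in 3!/(1-x)^4 is 3! * C(n+3, 3).
For n = 4: 6 * C(7, 3) = 6 * 35 = 210

210


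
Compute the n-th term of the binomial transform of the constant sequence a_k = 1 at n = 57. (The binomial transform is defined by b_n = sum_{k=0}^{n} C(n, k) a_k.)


With a_k = 1 for all k, b_n = sum_{k=0}^{n} C(n, k) = 2^n by the binomial theorem.
For n = 57: 2^57 = 144115188075855872.

144115188075855872


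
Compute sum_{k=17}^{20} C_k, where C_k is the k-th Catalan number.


C_17 through C_20: 129644790, 477638700, 1767263190, 6564120420
Sum = 129644790 + 477638700 + 1767263190 + 6564120420
= 8938667100

8938667100


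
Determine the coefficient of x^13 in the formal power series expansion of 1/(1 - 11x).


The geometric series identity gives 1/(1 - c x) = sum_{k>=0} c^k x^k, so the coefficient of x^k is c^k.
Here c = 11 and k = 13.
Computing: 11^13 = 34522712143931

34522712143931


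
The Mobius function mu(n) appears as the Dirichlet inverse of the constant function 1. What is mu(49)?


49 has a squared prime factor, so mu(49) = 0.
Factorization reveals a repeated prime.

0


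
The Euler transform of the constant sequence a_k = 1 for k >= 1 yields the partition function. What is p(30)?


The Euler transform converts the sequence a_k = 1 into the number of integer partitions.
Using the recurrence or dynamic programming:
p(30) = 5604

5604


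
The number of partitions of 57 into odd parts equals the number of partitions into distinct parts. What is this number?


Computing partitions of 57 into odd parts (1, 3, 5, ...):
Using the generating function prod_{k>=0} 1/(1-x^(2k+1)),
the count is 7917

7917


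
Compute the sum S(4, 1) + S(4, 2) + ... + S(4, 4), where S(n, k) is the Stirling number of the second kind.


By definition, S(n, k) counts partitions of an n-set into exactly k nonempty blocks.
Computing row n = 4 for k = 1..4:
S(4, k): 1, 7, 6, 1
Sum = 15. (This equals Bell_4 since the sum runs over all k.)

15


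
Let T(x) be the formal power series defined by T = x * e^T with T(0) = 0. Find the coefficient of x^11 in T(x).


Apply the Lagrange inversion formula: if T = x * phi(T) with phi(t) = e^t, then
[x^n] T = (1/n) [t^(n-1)] phi(t)^n = (1/n) [t^(n-1)] e^(n t) = (1/n) * n^(n-1) / (n-1)! = n^(n-1) / n!.
When c = 1 this is the Cayley count of rooted labeled trees on n vertices, divided by n!.
For n = 11: 11^10 / 11! = 25937424601/39916800 = 2357947691/3628800.

2357947691/3628800


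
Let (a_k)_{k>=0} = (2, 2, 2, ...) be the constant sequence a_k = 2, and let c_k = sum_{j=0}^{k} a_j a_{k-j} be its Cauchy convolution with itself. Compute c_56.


Since a_j = 2 for all j >= 0, the convolution sum becomes
c_k = sum_{j=0}^{k} 2 * 2 = 4 * (k + 1).
Equivalently, the generating function of (a_k) is 2/(1 - x) and its square is 4/(1 - x)^2 = sum_{k>=0} 4(k + 1) x^k.
For k = 56: 4 * 57 = 228.

228


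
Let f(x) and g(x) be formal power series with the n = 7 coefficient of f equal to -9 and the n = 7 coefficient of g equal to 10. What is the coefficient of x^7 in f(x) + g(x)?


Addition of formal power series is termwise.
The coefficient of x^7 in f + g = -9 + 10
= 1

1


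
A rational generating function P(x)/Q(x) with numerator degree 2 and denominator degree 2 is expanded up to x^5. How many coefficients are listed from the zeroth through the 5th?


Expanding up to x^5 gives the coefficients for x^0, x^1, ..., x^5.
That is 5 + 1 = 6 coefficients in total.

6


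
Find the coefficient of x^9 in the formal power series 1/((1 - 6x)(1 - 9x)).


By partial fractions or Cauchy convolution:
The coefficient equals sum_{k=0}^{9} 6^k * 9^(9-k).
= 1142106075

1142106075


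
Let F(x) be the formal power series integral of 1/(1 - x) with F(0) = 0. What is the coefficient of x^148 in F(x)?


1/(1 - x) = sum_{k>=0} x^k. Integrating termwise and using F(0) = 0 gives
F(x) = sum_{k>=0} x^(k+1) / (k+1) = sum_{m>=1} x^m / m = -ln(1 - x).
So the coefficient of x^148 is 1/148 = 1/148.

1/148


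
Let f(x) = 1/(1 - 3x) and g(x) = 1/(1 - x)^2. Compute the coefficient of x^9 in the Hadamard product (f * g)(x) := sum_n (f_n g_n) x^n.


f has coefficients f_k = 3^k. For g = 1/(1 - x)^2 the coefficient is g_k = C(k + 1, 1) = k + 1. The Hadamard coefficient is (f * g)_k = 3^k * (k + 1).
For k = 9: 3^9 * 10 = 19683 * 10 = 196830.

196830


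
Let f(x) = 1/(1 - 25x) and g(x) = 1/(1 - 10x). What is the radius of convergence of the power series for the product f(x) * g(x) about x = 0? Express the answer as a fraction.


The radius of 1/(1 - 25x) is 1/25 (nearest singularity at x = 1/25), and the radius of 1/(1 - 10x) is 1/10.
The product f(x)*g(x) = 1/((1 - 25x)(1 - 10x)) has singularities at both 1/25 and 1/10, so its radius of convergence is the distance to the nearest one:
min(1/25, 1/10) = 1/25.

1/25


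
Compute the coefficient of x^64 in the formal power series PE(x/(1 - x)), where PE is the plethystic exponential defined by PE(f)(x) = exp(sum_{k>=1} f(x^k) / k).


For f(x) = x/(1 - x) we have
sum_{k>=1} f(x^k) / k = sum_{k>=1} (1/k) * x^k / (1 - x^k) = sum_{k, m >= 1} x^(k m) / k,
which after exponentiating simplifies to
PE(x/(1 - x)) = prod_{k>=1} 1 / (1 - x^k).
This is the generating function for the partition function p(n), so the coefficient of x^64 is p(64).
Computing p(64) by dynamic programming over parts 1, 2, ..., 64: p(64) = 1741630.

1741630


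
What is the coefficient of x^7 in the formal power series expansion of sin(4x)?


The Maclaurin series is sin(t) = sum_{k>=0} (-1)^k t^(2k+1) / (2k+1)!, so substituting t = 4x, only odd powers of x are nonzero, with coefficient of x^(2k+1) equal to (-1)^k 4^(2k+1) / (2k+1)!.
Write 7 = 2*3 + 1, giving the coefficient (-1)^3 * 4^7 / 7! = -16384/5040 = -1024/315.

-1024/315


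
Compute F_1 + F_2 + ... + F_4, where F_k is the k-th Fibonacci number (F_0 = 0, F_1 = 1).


Use the identity sum_{k=0}^{N} F_k = F_{N+2} - 1 (which follows from F_{k+2} - F_{k+1} = F_k). Then
sum_{k=1}^{4} F_k = (F_{6} - 1) - (F_{2} - 1) = F_{6} - F_{2}.
Computing: F_{6} = 8, F_{2} = 1, so
Sum = 8 - 1 = 7.

7


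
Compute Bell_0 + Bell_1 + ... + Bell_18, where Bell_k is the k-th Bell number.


Recall Bell_k counts set partitions of a k-set (with Bell_0 = 1 by convention).
Bell_0 through Bell_18: 1, 1, 2, 5, 15, 52, 203, 877, 4140, 21147, 115975, 678570, 4213597, 27644437, 190899322, 1382958545, 10480142147, 82864869804, 682076806159
Sum = 1 + 1 + 2 + 5 + 15 + 52 + 203 + 877 + 4140 + 21147 + 115975 + 678570 + 4213597 + 27644437 + 190899322 + 1382958545 + 10480142147 + 82864869804 + 682076806159 = 777028354999.

777028354999


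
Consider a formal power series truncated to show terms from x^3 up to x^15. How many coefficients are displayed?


From x^3 to x^15 inclusive, the count is 15 - 3 + 1 = 13.

13


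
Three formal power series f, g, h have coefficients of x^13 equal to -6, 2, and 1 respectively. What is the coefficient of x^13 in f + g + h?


Series addition is componentwise:
-6 + 2 + 1
= -3

-3


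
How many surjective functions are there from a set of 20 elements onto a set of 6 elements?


By inclusion-exclusion on which target elements are missed, the number of surjections from an n-set onto a k-set is
surj(n, k) = sum_{j=0}^{k} (-1)^j C(k, j) (k - j)^n.
Equivalently surj(n, k) = k! * S(n, k), where S(n, k) is the Stirling number of the second kind.
For n = 20, k = 6:
S(20, 6) = 4306078895384, so
surj = 6! * 4306078895384 = 720 * 4306078895384 = 3100376804676480.

3100376804676480


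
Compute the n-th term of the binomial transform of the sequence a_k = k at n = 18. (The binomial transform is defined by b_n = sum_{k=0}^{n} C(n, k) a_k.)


With a_k = k, b_n = sum_{k=0}^{n} C(n, k) k. Using k * C(n, k) = n * C(n-1, k-1) gives b_n = n * sum_{k>=1} C(n-1, k-1) = n * 2^(n-1).
For n = 18: 18 * 2^17 = 18 * 131072 = 2359296.

2359296


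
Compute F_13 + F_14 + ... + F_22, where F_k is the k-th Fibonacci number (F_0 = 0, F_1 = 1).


Use the identity sum_{k=0}^{N} F_k = F_{N+2} - 1 (which follows from F_{k+2} - F_{k+1} = F_k). Then
sum_{k=13}^{22} F_k = (F_{24} - 1) - (F_{14} - 1) = F_{24} - F_{14}.
Computing: F_{24} = 46368, F_{14} = 377, so
Sum = 46368 - 377 = 45991.

45991


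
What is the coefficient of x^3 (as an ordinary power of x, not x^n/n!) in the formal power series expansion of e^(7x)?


The exponential series is e^y = sum_{k>=0} y^k / k!. Substituting y = 7x gives
e^(7x) = sum_{k>=0} 7^k x^k / k!.
So the coefficient of x^n is a^n/n! with a = 7, n = 3:
7^3 / 3! = 343/6 = 343/6

343/6


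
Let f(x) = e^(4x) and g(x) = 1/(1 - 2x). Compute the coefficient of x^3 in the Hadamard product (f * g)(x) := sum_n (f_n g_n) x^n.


Expanding: f_k = 4^k/k! (from e^(4x)) and g_k = 2^k (from 1/(1 - 2x)). So the Hadamard coefficient (f * g)_k = 4^k 2^k / k! = (8)^k / k!.
For k = 3: 8^3/3! = 512/6 = 256/3.

256/3
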